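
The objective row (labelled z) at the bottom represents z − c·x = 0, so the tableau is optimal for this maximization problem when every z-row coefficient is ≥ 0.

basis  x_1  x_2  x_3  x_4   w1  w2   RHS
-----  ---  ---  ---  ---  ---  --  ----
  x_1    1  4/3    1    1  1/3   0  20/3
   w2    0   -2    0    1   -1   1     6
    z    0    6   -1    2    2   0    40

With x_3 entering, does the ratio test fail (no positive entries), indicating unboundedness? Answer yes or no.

no

Column x_3 has positive entries in row(s) 1, so the ratio test bounds it — not unbounded.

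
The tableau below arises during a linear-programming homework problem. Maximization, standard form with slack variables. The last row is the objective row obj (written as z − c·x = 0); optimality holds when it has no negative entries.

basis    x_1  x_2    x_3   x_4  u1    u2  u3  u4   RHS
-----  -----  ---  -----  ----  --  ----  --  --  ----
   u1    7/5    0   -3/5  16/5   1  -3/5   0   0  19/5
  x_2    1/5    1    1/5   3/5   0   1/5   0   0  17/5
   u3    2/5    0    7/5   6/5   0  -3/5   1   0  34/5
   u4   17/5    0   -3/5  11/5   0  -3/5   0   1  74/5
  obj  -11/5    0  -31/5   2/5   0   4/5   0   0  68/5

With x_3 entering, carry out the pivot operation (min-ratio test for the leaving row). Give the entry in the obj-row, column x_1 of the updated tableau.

Ratio test on column x_3 — row 1: entry -3/5 ≤ 0; row 2: (17/5)/(1/5) = 17; row 3: (34/5)/(7/5) = 34/7; row 4: entry -3/5 ≤ 0. Minimum is 34/7 at row 3 (u3 leaves); pivot element 7/5.
Divide row 3 by 7/5; eliminate column x_3 from the other rows.
obj-row update in column x_1: -11/5 − (-31/5)·(2/7) = -3/7.

-3/7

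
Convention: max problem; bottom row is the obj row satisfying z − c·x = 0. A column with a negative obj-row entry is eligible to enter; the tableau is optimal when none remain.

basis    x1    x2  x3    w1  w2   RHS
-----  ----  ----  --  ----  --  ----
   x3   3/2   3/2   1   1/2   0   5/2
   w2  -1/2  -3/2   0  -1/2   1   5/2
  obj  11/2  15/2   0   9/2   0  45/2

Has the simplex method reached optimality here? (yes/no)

Every obj-row coefficient is ≥ 0, so the tableau is optimal.

yes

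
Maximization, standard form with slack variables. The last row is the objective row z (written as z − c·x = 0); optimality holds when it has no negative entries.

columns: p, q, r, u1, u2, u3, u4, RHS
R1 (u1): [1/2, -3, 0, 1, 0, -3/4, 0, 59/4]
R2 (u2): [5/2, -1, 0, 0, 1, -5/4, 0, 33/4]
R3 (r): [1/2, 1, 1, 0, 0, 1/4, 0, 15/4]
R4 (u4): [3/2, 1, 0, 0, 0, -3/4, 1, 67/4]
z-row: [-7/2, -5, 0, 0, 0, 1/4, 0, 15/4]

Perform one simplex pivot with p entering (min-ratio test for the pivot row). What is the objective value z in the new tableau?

153/10

Ratio test on column p — row 1: (59/4)/(1/2) = 59/2; row 2: (33/4)/(5/2) = 33/10; row 3: (15/4)/(1/2) = 15/2; row 4: (67/4)/(3/2) = 67/6. Minimum is 33/10 at row 2 (u2 leaves); pivot element 5/2.
Pivot on row 2; the z-row RHS becomes 15/4 − (-7/2)·(33/10) = 153/10.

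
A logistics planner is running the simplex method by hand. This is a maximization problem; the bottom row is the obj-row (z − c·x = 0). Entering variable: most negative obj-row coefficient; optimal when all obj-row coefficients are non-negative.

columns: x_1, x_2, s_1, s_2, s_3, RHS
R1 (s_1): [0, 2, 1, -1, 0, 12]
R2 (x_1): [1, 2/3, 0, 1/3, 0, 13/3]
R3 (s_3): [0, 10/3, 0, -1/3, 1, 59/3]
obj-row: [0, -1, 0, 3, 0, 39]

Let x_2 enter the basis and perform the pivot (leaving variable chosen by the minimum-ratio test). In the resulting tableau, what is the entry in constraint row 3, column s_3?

Ratio test on column x_2 — row 1: 12/2 = 6; row 2: (13/3)/(2/3) = 13/2; row 3: (59/3)/(10/3) = 59/10. Minimum is 59/10 at row 3 (s_3 leaves); pivot element 10/3.
Divide row 3 by 10/3; eliminate column x_2 from the other rows.
In the new row 3, the s_3 entry is the old entry divided by the pivot: 1/(10/3) = 3/10.

3/10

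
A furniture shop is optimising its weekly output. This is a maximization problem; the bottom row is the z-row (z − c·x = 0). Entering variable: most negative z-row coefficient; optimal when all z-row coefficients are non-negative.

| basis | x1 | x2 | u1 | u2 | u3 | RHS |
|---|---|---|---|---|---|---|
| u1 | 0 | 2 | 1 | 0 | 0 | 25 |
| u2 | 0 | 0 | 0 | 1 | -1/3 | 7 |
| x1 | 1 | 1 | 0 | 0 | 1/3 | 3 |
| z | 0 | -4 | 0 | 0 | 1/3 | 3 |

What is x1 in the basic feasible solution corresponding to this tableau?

3

x1 is basic (row 3); its value is the RHS of that row, 3.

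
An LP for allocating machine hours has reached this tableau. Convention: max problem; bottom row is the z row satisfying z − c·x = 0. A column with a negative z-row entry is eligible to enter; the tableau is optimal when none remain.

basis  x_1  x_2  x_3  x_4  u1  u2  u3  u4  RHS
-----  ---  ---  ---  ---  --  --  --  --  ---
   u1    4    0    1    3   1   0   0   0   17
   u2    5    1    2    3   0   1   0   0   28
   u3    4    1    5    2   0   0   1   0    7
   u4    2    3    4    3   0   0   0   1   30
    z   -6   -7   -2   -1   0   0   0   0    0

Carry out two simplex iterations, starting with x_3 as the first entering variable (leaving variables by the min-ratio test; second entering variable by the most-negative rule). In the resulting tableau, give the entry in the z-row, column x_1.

Ratio test on column x_3 — row 1: 17/1 = 17; row 2: 28/2 = 14; row 3: 7/5 = 7/5; row 4: 30/4 = 15/2. Minimum is 7/5 at row 3 (u3 leaves); pivot element 5.
Divide row 3 by 5; eliminate column x_3 from the other rows.
Second iteration: most negative z-row entry is -33/5 in column x_2, so x_2 enters.
Ratio test on column x_2 — row 1: entry -1/5 ≤ 0; row 2: (126/5)/(3/5) = 42; row 3: (7/5)/(1/5) = 7; row 4: (122/5)/(11/5) = 122/11. Minimum is 7 at row 3 (x_3 leaves); pivot element 1/5.
Divide row 3 by 1/5; eliminate column x_2 from the other rows.
After both pivots, the entry at the z-row, column x_1 is 22.

22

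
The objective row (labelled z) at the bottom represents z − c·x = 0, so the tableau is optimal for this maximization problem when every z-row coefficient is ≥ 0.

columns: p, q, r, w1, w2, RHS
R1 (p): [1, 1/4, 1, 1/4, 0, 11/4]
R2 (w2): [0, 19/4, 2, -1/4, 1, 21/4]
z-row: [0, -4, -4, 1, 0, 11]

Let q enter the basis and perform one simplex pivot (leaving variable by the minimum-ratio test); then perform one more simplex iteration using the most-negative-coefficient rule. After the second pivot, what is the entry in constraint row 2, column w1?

-1/8

Ratio test on column q — row 1: (11/4)/(1/4) = 11; row 2: (21/4)/(19/4) = 21/19. Minimum is 21/19 at row 2 (w2 leaves); pivot element 19/4.
Divide row 2 by 19/4; eliminate column q from the other rows.
Second iteration: most negative z-row entry is -44/19 in column r, so r enters.
Ratio test on column r — row 1: (47/19)/(17/19) = 47/17; row 2: (21/19)/(8/19) = 21/8. Minimum is 21/8 at row 2 (q leaves); pivot element 8/19.
Divide row 2 by 8/19; eliminate column r from the other rows.
After both pivots, the entry at constraint row 2, column w1 is -1/8.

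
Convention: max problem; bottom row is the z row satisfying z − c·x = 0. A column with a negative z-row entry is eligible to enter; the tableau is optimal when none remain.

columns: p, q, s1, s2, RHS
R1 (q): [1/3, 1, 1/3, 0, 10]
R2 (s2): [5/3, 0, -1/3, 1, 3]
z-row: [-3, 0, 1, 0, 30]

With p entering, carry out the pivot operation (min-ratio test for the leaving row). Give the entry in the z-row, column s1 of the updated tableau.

2/5

Ratio test on column p — row 1: 10/(1/3) = 30; row 2: 3/(5/3) = 9/5. Minimum is 9/5 at row 2 (s2 leaves); pivot element 5/3.
Divide row 2 by 5/3; eliminate column p from the other rows.
z-row update in column s1: 1 − (-3)·(-1/5) = 2/5.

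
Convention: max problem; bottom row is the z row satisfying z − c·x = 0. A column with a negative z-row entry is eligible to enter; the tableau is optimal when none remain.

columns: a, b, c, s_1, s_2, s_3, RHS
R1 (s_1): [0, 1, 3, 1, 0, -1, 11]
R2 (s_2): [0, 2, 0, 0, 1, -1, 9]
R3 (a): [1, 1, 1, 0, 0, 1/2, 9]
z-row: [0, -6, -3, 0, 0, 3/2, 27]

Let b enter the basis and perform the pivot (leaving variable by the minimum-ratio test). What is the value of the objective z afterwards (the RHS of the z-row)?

Ratio test on column b — row 1: 11/1 = 11; row 2: 9/2 = 9/2; row 3: 9/1 = 9. Minimum is 9/2 at row 2 (s_2 leaves); pivot element 2.
Pivot on row 2; the z-row RHS becomes 27 − (-6)·(9/2) = 54.

54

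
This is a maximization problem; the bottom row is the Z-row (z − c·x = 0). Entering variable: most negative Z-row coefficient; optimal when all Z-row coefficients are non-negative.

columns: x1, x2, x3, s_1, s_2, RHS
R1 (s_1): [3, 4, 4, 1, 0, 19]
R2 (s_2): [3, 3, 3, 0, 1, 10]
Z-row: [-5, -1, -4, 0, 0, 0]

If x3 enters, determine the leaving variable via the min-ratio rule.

Column x3 entries and ratios — s_1: 19/4 = 19/4; s_2: 10/3 = 10/3.
Smallest ratio is 10/3 in the row of s_2, so s_2 leaves.

s_2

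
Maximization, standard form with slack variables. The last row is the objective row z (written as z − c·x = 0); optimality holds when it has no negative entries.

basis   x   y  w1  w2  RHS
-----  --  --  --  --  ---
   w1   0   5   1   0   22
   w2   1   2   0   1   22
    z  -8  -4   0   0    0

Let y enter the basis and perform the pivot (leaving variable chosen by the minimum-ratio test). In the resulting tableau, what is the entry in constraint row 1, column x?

0

Ratio test on column y — row 1: 22/5 = 22/5; row 2: 22/2 = 11. Minimum is 22/5 at row 1 (w1 leaves); pivot element 5.
Divide row 1 by 5; eliminate column y from the other rows.
In the new row 1, the x entry is the old entry divided by the pivot: 0/5 = 0.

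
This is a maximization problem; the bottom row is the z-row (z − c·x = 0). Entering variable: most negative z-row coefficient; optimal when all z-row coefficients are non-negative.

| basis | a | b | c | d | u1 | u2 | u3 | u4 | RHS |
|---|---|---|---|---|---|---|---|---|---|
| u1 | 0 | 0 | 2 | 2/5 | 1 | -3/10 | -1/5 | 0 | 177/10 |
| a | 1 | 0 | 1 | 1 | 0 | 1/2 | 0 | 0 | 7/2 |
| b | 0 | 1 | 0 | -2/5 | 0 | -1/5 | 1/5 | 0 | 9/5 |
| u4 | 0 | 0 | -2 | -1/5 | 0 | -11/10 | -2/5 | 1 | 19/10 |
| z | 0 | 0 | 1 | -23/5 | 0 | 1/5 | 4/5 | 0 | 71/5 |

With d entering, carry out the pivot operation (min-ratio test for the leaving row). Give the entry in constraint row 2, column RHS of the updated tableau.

7/2

Ratio test on column d — row 1: (177/10)/(2/5) = 177/4; row 2: (7/2)/1 = 7/2; row 3: entry -2/5 ≤ 0; row 4: entry -1/5 ≤ 0. Minimum is 7/2 at row 2 (a leaves); pivot element 1.
Divide row 2 by 1; eliminate column d from the other rows.
In the new row 2, the RHS entry is the old entry divided by the pivot: (7/2)/1 = 7/2.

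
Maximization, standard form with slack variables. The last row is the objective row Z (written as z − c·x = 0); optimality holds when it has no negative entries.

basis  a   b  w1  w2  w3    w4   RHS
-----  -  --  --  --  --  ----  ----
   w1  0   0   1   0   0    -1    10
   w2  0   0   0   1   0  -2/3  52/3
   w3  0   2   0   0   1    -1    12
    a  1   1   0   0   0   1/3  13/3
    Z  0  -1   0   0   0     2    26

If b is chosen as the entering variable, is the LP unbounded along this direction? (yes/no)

no

Column b has positive entries in row(s) 3, 4, so the ratio test bounds it — not unbounded.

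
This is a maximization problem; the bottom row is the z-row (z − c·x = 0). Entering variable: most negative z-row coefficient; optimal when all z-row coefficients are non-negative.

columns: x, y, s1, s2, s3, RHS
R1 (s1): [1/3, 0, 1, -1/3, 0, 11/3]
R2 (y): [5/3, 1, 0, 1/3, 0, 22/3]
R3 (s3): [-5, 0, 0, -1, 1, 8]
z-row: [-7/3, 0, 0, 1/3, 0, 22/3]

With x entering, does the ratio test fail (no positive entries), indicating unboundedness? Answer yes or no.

no

Column x has positive entries in row(s) 1, 2, so the ratio test bounds it — not unbounded.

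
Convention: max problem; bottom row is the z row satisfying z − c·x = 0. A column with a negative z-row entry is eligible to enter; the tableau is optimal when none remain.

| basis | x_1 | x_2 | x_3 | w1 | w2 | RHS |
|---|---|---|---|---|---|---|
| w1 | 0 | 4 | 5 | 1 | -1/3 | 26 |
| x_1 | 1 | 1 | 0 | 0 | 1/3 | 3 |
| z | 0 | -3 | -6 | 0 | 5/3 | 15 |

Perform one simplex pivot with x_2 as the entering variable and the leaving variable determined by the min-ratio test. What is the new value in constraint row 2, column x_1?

Ratio test on column x_2 — row 1: 26/4 = 13/2; row 2: 3/1 = 3. Minimum is 3 at row 2 (x_1 leaves); pivot element 1.
Divide row 2 by 1; eliminate column x_2 from the other rows.
In the new row 2, the x_1 entry is the old entry divided by the pivot: 1/1 = 1.

1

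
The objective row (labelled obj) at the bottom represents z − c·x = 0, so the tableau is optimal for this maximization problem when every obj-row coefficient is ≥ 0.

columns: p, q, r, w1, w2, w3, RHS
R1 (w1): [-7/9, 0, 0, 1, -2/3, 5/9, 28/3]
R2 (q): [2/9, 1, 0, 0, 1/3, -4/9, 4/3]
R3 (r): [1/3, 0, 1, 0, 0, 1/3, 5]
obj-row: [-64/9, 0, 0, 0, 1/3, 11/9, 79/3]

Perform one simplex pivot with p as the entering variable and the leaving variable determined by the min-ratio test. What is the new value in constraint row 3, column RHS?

Ratio test on column p — row 1: entry -7/9 ≤ 0; row 2: (4/3)/(2/9) = 6; row 3: 5/(1/3) = 15. Minimum is 6 at row 2 (q leaves); pivot element 2/9.
Divide row 2 by 2/9; eliminate column p from the other rows.
Row 3 update in column RHS: 5 − (1/3)·6 = 3.

3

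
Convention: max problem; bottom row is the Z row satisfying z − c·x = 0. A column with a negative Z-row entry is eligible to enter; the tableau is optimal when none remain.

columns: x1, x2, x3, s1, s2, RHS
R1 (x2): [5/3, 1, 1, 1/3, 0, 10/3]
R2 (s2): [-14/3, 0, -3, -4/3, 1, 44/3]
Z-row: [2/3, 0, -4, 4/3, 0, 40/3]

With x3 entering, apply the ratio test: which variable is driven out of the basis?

Column x3 entries and ratios — x2: (10/3)/1 = 10/3; s2: -3 ≤ 0, skip.
Smallest ratio is 10/3 in the row of x2, so x2 leaves.

x2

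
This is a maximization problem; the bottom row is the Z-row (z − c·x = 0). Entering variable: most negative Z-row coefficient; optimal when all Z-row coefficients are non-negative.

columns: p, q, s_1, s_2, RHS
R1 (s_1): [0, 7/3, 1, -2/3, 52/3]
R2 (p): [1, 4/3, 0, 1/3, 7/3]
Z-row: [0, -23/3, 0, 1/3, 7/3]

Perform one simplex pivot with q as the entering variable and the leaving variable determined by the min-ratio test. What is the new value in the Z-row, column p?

Ratio test on column q — row 1: (52/3)/(7/3) = 52/7; row 2: (7/3)/(4/3) = 7/4. Minimum is 7/4 at row 2 (p leaves); pivot element 4/3.
Divide row 2 by 4/3; eliminate column q from the other rows.
Z-row update in column p: 0 − (-23/3)·(3/4) = 23/4.

23/4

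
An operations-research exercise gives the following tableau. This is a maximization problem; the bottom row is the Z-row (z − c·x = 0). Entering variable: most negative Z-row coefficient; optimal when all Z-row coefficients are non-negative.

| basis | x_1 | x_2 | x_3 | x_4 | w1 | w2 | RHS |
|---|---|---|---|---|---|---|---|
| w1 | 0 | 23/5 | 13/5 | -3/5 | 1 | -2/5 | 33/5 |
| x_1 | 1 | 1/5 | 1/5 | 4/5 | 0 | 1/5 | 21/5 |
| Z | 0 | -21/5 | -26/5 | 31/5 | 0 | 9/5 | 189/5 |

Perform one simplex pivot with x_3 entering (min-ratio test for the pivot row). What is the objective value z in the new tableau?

51

Ratio test on column x_3 — row 1: (33/5)/(13/5) = 33/13; row 2: (21/5)/(1/5) = 21. Minimum is 33/13 at row 1 (w1 leaves); pivot element 13/5.
Pivot on row 1; the Z-row RHS becomes 189/5 − (-26/5)·(33/13) = 51.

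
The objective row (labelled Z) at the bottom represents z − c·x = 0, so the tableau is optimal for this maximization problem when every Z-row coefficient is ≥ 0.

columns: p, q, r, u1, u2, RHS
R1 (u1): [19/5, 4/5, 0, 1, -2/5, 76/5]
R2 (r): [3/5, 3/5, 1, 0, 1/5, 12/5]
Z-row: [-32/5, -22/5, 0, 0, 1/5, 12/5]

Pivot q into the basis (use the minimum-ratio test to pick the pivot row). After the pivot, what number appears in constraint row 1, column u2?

-2/3

Ratio test on column q — row 1: (76/5)/(4/5) = 19; row 2: (12/5)/(3/5) = 4. Minimum is 4 at row 2 (r leaves); pivot element 3/5.
Divide row 2 by 3/5; eliminate column q from the other rows.
Row 1 update in column u2: -2/5 − (4/5)·(1/3) = -2/3.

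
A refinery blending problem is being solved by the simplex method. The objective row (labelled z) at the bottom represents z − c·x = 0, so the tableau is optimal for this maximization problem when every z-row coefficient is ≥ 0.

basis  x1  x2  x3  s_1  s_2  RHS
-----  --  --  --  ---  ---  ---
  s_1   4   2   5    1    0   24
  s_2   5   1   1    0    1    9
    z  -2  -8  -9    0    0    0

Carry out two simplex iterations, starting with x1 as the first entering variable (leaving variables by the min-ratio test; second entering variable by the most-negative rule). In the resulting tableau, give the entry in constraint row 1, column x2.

Ratio test on column x1 — row 1: 24/4 = 6; row 2: 9/5 = 9/5. Minimum is 9/5 at row 2 (s_2 leaves); pivot element 5.
Divide row 2 by 5; eliminate column x1 from the other rows.
Second iteration: most negative z-row entry is -43/5 in column x3, so x3 enters.
Ratio test on column x3 — row 1: (84/5)/(21/5) = 4; row 2: (9/5)/(1/5) = 9. Minimum is 4 at row 1 (s_1 leaves); pivot element 21/5.
Divide row 1 by 21/5; eliminate column x3 from the other rows.
After both pivots, the entry at constraint row 1, column x2 is 2/7.

2/7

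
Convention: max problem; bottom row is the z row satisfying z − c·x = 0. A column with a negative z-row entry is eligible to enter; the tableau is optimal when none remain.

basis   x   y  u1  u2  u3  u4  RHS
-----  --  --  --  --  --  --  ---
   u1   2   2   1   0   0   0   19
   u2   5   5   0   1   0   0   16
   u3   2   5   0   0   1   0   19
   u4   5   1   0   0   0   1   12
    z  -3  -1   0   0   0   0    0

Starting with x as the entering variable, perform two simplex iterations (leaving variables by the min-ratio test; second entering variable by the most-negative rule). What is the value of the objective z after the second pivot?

38/5

Ratio test on column x — row 1: 19/2 = 19/2; row 2: 16/5 = 16/5; row 3: 19/2 = 19/2; row 4: 12/5 = 12/5. Minimum is 12/5 at row 4 (u4 leaves); pivot element 5.
Pivot on row 4; the z-row RHS becomes 0 − (-3)·(12/5) = 36/5.
Next entering variable (most negative z-row entry -2/5): y.
Ratio test on column y — row 1: (71/5)/(8/5) = 71/8; row 2: 4/4 = 1; row 3: (71/5)/(23/5) = 71/23; row 4: (12/5)/(1/5) = 12. Minimum is 1 at row 2 (u2 leaves); pivot element 4.
After the second pivot the z-row RHS is 36/5 − (-2/5)·1 = 38/5.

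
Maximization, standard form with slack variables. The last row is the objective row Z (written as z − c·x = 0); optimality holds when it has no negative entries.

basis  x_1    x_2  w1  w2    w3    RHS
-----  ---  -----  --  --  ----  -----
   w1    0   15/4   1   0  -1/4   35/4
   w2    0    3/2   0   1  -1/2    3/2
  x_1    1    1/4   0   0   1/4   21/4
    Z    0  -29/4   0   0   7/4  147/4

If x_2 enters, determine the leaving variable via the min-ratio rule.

w2

Column x_2 entries and ratios — w1: (35/4)/(15/4) = 7/3; w2: (3/2)/(3/2) = 1; x_1: (21/4)/(1/4) = 21.
Smallest ratio is 1 in the row of w2, so w2 leaves.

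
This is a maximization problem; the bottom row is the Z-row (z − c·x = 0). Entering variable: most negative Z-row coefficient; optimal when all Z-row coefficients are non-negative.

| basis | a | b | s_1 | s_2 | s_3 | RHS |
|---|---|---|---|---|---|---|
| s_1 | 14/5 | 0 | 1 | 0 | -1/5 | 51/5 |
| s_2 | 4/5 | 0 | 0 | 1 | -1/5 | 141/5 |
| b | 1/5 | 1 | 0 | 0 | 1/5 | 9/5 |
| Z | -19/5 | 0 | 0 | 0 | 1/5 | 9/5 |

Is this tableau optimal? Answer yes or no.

no

The Z-row has a negative entry -19/5 in column a, so it is not optimal.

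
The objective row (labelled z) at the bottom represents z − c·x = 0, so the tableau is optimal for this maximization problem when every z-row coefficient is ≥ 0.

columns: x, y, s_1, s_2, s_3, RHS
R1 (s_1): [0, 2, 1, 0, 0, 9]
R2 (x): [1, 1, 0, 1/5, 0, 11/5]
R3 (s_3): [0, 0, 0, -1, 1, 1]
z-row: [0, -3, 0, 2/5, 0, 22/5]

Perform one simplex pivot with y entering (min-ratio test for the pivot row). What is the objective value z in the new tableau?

Ratio test on column y — row 1: 9/2 = 9/2; row 2: (11/5)/1 = 11/5; row 3: entry 0 ≤ 0. Minimum is 11/5 at row 2 (x leaves); pivot element 1.
Pivot on row 2; the z-row RHS becomes 22/5 − (-3)·(11/5) = 11.

11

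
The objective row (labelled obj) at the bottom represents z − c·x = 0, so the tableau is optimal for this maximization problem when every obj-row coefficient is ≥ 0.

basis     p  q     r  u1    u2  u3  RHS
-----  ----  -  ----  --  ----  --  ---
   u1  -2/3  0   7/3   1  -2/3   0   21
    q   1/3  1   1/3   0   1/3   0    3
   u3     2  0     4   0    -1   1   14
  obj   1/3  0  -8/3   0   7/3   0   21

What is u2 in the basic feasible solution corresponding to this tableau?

0

u2 is not in the basis, so in the current basic feasible solution u2 = 0.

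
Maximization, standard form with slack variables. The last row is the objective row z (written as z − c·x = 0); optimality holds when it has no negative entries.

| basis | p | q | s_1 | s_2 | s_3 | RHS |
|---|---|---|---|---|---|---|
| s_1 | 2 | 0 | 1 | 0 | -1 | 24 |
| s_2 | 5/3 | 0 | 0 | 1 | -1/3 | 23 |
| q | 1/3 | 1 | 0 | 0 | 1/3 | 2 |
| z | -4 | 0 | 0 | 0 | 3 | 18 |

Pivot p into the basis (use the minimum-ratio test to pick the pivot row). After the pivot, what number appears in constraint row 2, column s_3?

Ratio test on column p — row 1: 24/2 = 12; row 2: 23/(5/3) = 69/5; row 3: 2/(1/3) = 6. Minimum is 6 at row 3 (q leaves); pivot element 1/3.
Divide row 3 by 1/3; eliminate column p from the other rows.
Row 2 update in column s_3: -1/3 − (5/3)·1 = -2.

-2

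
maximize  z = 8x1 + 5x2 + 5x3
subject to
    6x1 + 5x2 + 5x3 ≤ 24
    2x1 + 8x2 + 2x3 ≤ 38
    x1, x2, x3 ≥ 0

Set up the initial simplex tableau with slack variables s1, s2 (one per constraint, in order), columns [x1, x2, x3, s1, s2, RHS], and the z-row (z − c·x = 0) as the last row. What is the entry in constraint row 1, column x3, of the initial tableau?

Constraint 1 has coefficient 5 on x3.

5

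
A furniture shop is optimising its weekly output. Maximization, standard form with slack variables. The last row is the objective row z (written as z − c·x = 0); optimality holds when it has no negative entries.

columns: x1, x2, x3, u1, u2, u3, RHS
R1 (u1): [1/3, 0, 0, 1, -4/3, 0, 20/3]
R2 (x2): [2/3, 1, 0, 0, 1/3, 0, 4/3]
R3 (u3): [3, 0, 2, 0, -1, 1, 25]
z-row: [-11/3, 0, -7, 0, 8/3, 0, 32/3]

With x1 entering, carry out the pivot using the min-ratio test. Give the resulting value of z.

18

Ratio test on column x1 — row 1: (20/3)/(1/3) = 20; row 2: (4/3)/(2/3) = 2; row 3: 25/3 = 25/3. Minimum is 2 at row 2 (x2 leaves); pivot element 2/3.
Pivot on row 2; the z-row RHS becomes 32/3 − (-11/3)·2 = 18.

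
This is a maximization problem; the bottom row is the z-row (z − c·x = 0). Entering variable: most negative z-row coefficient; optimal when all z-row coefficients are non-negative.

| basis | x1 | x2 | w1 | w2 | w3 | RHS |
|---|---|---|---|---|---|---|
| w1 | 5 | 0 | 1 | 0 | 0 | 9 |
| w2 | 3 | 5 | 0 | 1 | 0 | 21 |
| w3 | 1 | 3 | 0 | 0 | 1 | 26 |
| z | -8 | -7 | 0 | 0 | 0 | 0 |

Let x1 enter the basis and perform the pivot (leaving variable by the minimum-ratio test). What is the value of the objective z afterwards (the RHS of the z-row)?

Ratio test on column x1 — row 1: 9/5 = 9/5; row 2: 21/3 = 7; row 3: 26/1 = 26. Minimum is 9/5 at row 1 (w1 leaves); pivot element 5.
Pivot on row 1; the z-row RHS becomes 0 − (-8)·(9/5) = 72/5.

72/5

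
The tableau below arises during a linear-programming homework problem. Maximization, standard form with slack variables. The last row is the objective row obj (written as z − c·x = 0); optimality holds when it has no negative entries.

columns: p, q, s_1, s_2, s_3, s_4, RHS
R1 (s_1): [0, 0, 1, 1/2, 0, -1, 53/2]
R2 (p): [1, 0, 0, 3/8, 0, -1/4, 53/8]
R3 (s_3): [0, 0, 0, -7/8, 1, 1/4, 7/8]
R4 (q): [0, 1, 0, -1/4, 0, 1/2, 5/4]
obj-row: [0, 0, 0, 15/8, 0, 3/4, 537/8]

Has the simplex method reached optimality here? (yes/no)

Every obj-row coefficient is ≥ 0, so the tableau is optimal.

yes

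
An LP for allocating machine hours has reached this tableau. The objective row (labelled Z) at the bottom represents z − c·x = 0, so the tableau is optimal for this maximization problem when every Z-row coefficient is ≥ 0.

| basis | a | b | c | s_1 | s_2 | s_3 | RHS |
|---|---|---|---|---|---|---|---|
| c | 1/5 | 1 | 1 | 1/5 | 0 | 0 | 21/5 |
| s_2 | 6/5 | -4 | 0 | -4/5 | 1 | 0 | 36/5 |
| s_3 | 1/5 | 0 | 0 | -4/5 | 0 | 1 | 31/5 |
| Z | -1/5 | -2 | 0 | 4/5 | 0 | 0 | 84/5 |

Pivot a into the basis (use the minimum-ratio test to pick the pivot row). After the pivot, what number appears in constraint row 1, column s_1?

Ratio test on column a — row 1: (21/5)/(1/5) = 21; row 2: (36/5)/(6/5) = 6; row 3: (31/5)/(1/5) = 31. Minimum is 6 at row 2 (s_2 leaves); pivot element 6/5.
Divide row 2 by 6/5; eliminate column a from the other rows.
Row 1 update in column s_1: 1/5 − (1/5)·(-2/3) = 1/3.

1/3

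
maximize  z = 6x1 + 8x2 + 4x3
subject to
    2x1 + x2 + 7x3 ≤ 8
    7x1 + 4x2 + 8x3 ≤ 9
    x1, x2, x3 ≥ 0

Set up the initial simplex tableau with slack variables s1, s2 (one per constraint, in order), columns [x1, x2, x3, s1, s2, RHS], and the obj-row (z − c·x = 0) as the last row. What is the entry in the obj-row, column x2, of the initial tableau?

The obj-row carries the negated objective coefficients: the x2 entry is -8.

-8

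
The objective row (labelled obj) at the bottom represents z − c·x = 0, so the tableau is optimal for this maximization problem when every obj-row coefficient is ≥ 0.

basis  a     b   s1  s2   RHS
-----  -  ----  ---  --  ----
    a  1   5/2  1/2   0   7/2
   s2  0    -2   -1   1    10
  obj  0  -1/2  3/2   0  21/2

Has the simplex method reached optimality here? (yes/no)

The obj-row has a negative entry -1/2 in column b, so it is not optimal.

no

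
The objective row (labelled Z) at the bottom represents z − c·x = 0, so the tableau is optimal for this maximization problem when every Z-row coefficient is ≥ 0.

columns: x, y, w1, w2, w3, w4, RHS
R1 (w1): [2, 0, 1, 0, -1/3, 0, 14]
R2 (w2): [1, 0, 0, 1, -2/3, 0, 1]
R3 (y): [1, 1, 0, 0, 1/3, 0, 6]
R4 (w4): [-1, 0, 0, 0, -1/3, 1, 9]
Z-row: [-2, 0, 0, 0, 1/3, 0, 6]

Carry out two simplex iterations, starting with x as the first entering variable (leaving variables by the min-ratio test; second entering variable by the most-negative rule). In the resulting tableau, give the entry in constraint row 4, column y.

1

Ratio test on column x — row 1: 14/2 = 7; row 2: 1/1 = 1; row 3: 6/1 = 6; row 4: entry -1 ≤ 0. Minimum is 1 at row 2 (w2 leaves); pivot element 1.
Divide row 2 by 1; eliminate column x from the other rows.
Second iteration: most negative Z-row entry is -1 in column w3, so w3 enters.
Ratio test on column w3 — row 1: 12/1 = 12; row 2: entry -2/3 ≤ 0; row 3: 5/1 = 5; row 4: entry -1 ≤ 0. Minimum is 5 at row 3 (y leaves); pivot element 1.
Divide row 3 by 1; eliminate column w3 from the other rows.
After both pivots, the entry at constraint row 4, column y is 1.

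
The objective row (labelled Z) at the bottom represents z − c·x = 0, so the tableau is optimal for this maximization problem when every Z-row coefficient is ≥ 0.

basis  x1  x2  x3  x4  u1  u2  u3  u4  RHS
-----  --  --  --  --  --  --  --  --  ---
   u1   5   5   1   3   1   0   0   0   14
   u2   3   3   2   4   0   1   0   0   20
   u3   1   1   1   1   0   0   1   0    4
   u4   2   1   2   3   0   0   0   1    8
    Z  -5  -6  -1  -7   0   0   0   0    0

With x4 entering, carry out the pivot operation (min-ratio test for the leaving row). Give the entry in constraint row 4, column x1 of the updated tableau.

2/3

Ratio test on column x4 — row 1: 14/3 = 14/3; row 2: 20/4 = 5; row 3: 4/1 = 4; row 4: 8/3 = 8/3. Minimum is 8/3 at row 4 (u4 leaves); pivot element 3.
Divide row 4 by 3; eliminate column x4 from the other rows.
In the new row 4, the x1 entry is the old entry divided by the pivot: 2/3 = 2/3.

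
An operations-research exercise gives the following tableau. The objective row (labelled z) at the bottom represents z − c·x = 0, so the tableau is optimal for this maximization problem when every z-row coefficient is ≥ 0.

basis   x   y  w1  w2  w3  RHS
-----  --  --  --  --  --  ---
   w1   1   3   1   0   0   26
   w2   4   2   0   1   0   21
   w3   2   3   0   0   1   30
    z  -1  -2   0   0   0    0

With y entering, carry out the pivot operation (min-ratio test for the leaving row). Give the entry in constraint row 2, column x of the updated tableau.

Ratio test on column y — row 1: 26/3 = 26/3; row 2: 21/2 = 21/2; row 3: 30/3 = 10. Minimum is 26/3 at row 1 (w1 leaves); pivot element 3.
Divide row 1 by 3; eliminate column y from the other rows.
Row 2 update in column x: 4 − 2·(1/3) = 10/3.

10/3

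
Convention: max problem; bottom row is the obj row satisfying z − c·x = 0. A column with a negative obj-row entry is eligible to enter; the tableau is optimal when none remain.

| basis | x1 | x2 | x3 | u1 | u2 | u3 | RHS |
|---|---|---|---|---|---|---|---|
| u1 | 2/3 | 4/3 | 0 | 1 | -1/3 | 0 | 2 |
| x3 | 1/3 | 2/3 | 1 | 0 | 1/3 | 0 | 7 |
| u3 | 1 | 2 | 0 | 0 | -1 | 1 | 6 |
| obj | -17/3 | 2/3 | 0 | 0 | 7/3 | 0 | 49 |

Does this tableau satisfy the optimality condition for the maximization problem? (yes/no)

The obj-row has a negative entry -17/3 in column x1, so it is not optimal.

no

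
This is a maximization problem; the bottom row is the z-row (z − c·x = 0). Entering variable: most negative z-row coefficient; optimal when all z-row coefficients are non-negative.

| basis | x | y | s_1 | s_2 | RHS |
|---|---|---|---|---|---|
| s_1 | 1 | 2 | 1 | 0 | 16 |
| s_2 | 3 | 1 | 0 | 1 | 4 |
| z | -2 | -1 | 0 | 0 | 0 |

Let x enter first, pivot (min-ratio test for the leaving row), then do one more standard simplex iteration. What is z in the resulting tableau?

4

Ratio test on column x — row 1: 16/1 = 16; row 2: 4/3 = 4/3. Minimum is 4/3 at row 2 (s_2 leaves); pivot element 3.
Pivot on row 2; the z-row RHS becomes 0 − (-2)·(4/3) = 8/3.
Next entering variable (most negative z-row entry -1/3): y.
Ratio test on column y — row 1: (44/3)/(5/3) = 44/5; row 2: (4/3)/(1/3) = 4. Minimum is 4 at row 2 (x leaves); pivot element 1/3.
After the second pivot the z-row RHS is 8/3 − (-1/3)·4 = 4.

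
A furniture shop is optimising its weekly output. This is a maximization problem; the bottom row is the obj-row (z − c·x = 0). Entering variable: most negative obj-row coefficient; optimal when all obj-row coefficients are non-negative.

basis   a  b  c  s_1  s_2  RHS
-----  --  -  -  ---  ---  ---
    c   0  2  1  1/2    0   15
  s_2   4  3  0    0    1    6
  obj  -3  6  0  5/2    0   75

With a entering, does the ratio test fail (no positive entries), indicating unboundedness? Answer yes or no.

no

Column a has positive entries in row(s) 2, so the ratio test bounds it — not unbounded.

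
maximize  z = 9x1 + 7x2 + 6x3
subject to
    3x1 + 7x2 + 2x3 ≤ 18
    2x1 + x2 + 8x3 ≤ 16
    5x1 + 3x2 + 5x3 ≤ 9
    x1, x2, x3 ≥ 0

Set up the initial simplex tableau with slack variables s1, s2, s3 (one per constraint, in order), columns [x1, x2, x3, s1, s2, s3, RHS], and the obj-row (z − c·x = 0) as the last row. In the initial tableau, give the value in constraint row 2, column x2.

Constraint 2 has coefficient 1 on x2.

1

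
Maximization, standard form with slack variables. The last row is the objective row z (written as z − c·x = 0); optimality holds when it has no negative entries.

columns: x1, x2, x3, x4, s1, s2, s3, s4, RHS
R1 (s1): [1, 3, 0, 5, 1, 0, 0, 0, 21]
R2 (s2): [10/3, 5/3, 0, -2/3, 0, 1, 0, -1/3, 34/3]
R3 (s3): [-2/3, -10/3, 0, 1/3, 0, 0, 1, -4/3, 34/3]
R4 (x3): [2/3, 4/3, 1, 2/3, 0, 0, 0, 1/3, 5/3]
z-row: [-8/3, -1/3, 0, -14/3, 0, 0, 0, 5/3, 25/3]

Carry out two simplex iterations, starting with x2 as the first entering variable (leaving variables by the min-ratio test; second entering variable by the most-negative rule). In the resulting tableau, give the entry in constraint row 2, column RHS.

13

Ratio test on column x2 — row 1: 21/3 = 7; row 2: (34/3)/(5/3) = 34/5; row 3: entry -10/3 ≤ 0; row 4: (5/3)/(4/3) = 5/4. Minimum is 5/4 at row 4 (x3 leaves); pivot element 4/3.
Divide row 4 by 4/3; eliminate column x2 from the other rows.
Second iteration: most negative z-row entry is -9/2 in column x4, so x4 enters.
Ratio test on column x4 — row 1: (69/4)/(7/2) = 69/14; row 2: entry -3/2 ≤ 0; row 3: (31/2)/2 = 31/4; row 4: (5/4)/(1/2) = 5/2. Minimum is 5/2 at row 4 (x2 leaves); pivot element 1/2.
Divide row 4 by 1/2; eliminate column x4 from the other rows.
After both pivots, the entry at constraint row 2, column RHS is 13.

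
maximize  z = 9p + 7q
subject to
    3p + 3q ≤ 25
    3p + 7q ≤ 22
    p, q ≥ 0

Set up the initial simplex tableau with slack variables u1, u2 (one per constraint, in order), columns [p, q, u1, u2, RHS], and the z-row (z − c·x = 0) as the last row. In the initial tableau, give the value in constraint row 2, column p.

3

Constraint 2 has coefficient 3 on p.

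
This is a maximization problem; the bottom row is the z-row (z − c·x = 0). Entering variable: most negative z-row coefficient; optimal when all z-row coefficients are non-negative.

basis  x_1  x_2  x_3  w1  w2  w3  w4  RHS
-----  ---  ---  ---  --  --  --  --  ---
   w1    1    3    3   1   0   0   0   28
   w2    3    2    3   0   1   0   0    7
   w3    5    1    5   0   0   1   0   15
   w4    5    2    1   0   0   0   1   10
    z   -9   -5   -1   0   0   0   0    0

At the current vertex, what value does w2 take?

7

w2 is basic (row 2); its value is the RHS of that row, 7.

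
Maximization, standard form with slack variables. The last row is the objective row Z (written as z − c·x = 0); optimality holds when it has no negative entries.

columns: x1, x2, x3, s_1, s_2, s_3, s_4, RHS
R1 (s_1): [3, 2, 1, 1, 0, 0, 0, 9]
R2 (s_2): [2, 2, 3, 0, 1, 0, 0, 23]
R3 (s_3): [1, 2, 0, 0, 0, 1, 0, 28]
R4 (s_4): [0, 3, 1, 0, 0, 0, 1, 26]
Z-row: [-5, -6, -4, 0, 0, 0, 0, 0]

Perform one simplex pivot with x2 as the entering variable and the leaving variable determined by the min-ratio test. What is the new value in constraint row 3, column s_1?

-1

Ratio test on column x2 — row 1: 9/2 = 9/2; row 2: 23/2 = 23/2; row 3: 28/2 = 14; row 4: 26/3 = 26/3. Minimum is 9/2 at row 1 (s_1 leaves); pivot element 2.
Divide row 1 by 2; eliminate column x2 from the other rows.
Row 3 update in column s_1: 0 − 2·(1/2) = -1.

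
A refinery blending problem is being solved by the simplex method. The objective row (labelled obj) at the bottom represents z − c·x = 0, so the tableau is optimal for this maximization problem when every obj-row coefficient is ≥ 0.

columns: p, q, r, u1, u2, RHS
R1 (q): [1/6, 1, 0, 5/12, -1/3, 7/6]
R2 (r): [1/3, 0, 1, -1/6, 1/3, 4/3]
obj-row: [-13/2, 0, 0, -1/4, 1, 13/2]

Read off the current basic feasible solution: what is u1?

u1 is not in the basis, so in the current basic feasible solution u1 = 0.

0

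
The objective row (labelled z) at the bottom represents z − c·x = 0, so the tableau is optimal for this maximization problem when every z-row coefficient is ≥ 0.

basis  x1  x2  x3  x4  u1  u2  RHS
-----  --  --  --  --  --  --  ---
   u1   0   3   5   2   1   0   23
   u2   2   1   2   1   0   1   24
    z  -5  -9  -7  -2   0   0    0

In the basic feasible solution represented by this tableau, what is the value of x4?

0

x4 is not in the basis, so in the current basic feasible solution x4 = 0.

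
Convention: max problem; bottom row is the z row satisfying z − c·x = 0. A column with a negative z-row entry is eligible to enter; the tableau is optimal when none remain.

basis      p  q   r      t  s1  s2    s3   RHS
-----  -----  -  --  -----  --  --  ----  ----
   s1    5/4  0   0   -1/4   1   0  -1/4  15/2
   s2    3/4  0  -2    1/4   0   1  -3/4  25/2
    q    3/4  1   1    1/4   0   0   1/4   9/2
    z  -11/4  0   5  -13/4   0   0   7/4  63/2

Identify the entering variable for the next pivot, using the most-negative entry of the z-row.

Negative z-row entries: p: -11/4, t: -13/4.
The most negative is -13/4 in column t, so t enters.

t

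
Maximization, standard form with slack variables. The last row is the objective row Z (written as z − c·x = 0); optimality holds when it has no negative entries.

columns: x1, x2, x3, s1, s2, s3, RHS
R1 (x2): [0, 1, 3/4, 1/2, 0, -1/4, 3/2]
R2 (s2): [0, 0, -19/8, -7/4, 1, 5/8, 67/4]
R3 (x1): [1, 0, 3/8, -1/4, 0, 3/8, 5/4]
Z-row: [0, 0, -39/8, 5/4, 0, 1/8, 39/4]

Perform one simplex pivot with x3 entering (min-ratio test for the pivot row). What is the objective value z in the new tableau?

Ratio test on column x3 — row 1: (3/2)/(3/4) = 2; row 2: entry -19/8 ≤ 0; row 3: (5/4)/(3/8) = 10/3. Minimum is 2 at row 1 (x2 leaves); pivot element 3/4.
Pivot on row 1; the Z-row RHS becomes 39/4 − (-39/8)·2 = 39/2.

39/2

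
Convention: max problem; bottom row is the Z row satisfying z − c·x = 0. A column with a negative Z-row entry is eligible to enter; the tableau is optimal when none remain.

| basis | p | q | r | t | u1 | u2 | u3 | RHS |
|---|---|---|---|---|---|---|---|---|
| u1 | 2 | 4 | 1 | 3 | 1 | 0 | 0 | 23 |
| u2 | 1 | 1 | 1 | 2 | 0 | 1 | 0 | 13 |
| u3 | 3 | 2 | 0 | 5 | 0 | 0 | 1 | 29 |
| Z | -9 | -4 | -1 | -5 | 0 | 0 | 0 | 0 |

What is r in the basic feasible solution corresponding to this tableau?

0

r is not in the basis, so in the current basic feasible solution r = 0.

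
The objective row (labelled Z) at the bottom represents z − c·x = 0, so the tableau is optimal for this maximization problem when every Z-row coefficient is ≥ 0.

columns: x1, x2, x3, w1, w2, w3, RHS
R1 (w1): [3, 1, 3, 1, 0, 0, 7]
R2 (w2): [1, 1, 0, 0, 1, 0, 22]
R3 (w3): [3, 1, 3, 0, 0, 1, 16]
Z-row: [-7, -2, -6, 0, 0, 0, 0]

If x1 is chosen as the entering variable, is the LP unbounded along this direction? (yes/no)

Column x1 has positive entries in row(s) 1, 2, 3, so the ratio test bounds it — not unbounded.

no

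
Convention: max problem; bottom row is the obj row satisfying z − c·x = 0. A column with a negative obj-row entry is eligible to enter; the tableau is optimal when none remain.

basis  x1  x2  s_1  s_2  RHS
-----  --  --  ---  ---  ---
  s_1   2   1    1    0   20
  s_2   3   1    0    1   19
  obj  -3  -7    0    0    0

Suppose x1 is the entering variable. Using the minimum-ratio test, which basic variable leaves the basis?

Column x1 entries and ratios — s_1: 20/2 = 10; s_2: 19/3 = 19/3.
Smallest ratio is 19/3 in the row of s_2, so s_2 leaves.

s_2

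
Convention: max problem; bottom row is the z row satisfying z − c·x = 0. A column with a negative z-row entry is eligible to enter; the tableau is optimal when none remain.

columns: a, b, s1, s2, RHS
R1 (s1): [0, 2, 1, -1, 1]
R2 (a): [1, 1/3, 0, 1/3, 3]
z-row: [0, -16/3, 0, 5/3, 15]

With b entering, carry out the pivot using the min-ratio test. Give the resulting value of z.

53/3

Ratio test on column b — row 1: 1/2 = 1/2; row 2: 3/(1/3) = 9. Minimum is 1/2 at row 1 (s1 leaves); pivot element 2.
Pivot on row 1; the z-row RHS becomes 15 − (-16/3)·(1/2) = 53/3.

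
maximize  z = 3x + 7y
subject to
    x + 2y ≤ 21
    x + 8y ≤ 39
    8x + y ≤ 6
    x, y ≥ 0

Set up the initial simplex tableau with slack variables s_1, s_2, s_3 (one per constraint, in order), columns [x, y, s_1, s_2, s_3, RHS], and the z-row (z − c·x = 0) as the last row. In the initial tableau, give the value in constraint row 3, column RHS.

6

The RHS of constraint 3 is b_3 = 6.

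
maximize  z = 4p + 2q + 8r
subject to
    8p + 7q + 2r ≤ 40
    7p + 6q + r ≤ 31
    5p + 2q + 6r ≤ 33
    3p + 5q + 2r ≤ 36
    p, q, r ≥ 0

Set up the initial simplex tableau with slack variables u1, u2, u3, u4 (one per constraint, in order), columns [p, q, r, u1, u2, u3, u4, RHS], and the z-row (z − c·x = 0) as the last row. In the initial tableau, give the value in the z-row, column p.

The z-row carries the negated objective coefficients: the p entry is -4.

-4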